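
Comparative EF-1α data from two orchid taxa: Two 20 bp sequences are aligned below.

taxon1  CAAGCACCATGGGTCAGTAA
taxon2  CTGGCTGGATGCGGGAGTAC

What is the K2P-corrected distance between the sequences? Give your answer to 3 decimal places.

0.749

Of 20 sites, 1 differences are transitions and 8 are transversions, so P = 1/20 = 0.05 and Q = 8/20 = 0.4.
Under the Kimura two-parameter model, d = −½ ln(1 − 2P − Q) − ¼ ln(1 − 2Q).
1 − 2P − Q = 0.5, giving −½ ln(0.5) = 0.346574.
1 − 2Q = 0.2, giving −¼ ln(0.2) = 0.402359.
d = 0.346574 + 0.402359 = 0.748933.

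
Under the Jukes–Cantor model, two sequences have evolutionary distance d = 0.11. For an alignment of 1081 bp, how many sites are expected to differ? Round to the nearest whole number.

Invert JC69: p = (3/4)(1 − e^(−4d/3)) = 0.75 × (1 − e^(-0.146667)) = 0.75 × (1 − 0.863582) = 0.102314.
Expected differing sites = pL ≈ 0.102314 × 1081 = 110.601434 ≈ 111.

111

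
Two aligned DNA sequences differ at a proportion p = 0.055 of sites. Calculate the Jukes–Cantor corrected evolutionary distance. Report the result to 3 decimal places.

d = −(3/4) ln(1 − 4p/3) = −0.75 ln(1 − 0.073333) = −0.75 ln(0.926667)
  = −0.75 × (-0.076161) = 0.057121 substitutions/site.

0.057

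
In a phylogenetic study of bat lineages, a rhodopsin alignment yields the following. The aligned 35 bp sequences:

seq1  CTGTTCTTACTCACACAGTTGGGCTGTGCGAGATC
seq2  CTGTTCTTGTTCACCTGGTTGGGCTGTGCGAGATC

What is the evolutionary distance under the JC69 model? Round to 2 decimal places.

The sequences differ at 5 of 35 sites (9, 10, 15, 16, 17), so p = 5/35 ≈ 0.142857.
d = −(3/4) ln(1 − 4p/3) = −0.75 ln(1 − 0.190476) = −0.75 ln(0.809524)
  = −0.75 × (-0.211309) = 0.158482 substitutions/site.

0.16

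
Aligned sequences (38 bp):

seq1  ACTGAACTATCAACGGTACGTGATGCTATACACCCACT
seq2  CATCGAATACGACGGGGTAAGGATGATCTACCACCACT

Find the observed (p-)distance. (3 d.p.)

0.474

The sequences differ at 18 of 38 positions.
p = 18/38 = 0.473684… ≈ 0.474 (to 3 d.p.).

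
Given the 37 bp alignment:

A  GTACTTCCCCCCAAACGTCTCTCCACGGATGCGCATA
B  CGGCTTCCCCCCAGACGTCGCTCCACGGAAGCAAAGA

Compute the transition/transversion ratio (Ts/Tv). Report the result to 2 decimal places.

Transitions are A↔G and C↔T; transversions are all other mismatches.
Transitions: 3. Transversions: 6.
R = 3/6 = 0.50.

0.50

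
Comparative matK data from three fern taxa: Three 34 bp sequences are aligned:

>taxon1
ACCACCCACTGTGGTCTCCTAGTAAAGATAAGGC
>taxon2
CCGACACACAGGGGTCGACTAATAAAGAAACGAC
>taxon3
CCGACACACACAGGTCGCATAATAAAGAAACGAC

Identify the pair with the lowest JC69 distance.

taxon1–taxon2: 11/34 differ, p = 0.324, d = 0.423.
taxon1–taxon3: 12/34 differ, p = 0.353, d = 0.477.
taxon2–taxon3: 4/34 differ, p = 0.118, d = 0.128.
The smallest distance is between taxon2 and taxon3.

taxon2 and taxon3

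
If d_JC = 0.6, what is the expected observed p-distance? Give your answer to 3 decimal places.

0.413

p = (3/4)(1 − e^(−4d/3)) = 0.75 × (1 − e^(-0.8)) = 0.75 × (1 − 0.449329) = 0.413003.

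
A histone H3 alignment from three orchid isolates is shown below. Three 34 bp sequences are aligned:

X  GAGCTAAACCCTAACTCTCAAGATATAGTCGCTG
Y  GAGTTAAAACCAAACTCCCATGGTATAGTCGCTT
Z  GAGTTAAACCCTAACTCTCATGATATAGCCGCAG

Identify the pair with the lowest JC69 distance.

X and Z

X–Y: 7/34 differ, p = 0.206, d = 0.241.
X–Z: 4/34 differ, p = 0.118, d = 0.128.
Y–Z: 7/34 differ, p = 0.206, d = 0.241.
The smallest distance is between X and Z.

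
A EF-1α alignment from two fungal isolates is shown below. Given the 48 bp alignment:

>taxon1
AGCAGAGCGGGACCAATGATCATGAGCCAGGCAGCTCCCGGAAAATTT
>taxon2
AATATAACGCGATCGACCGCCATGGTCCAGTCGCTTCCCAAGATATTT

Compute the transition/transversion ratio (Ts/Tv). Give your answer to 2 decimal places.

Transitions are A↔G and C↔T; transversions are all other mismatches.
Transitions: 14. Transversions: 7.
R = 14/7 = 2.00.

2.00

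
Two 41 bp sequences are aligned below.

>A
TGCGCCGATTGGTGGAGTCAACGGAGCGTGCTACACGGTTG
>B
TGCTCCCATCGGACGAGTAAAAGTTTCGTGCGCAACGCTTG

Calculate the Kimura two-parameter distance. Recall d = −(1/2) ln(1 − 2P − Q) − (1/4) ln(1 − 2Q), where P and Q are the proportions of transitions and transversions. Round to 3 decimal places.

Of 41 sites, 1 differences are transitions and 13 are transversions, so P = 1/41 ≈ 0.02439 and Q = 13/41 ≈ 0.317073.
Under the Kimura two-parameter model, d = −½ ln(1 − 2P − Q) − ¼ ln(1 − 2Q).
1 − 2P − Q = 0.634147, giving −½ ln(0.634147) = 0.227737.
1 − 2Q = 0.365854, giving −¼ ln(0.365854) = 0.251380.
d = 0.227737 + 0.251380 = 0.479117.

0.479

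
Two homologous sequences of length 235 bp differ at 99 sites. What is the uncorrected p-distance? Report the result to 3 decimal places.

0.421

p = 99/235 = 0.421276… ≈ 0.421 (to 3 d.p.).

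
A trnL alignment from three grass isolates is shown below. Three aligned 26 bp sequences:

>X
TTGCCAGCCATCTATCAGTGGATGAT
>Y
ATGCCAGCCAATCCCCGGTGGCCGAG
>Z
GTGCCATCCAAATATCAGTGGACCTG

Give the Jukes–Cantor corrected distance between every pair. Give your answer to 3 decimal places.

d(X,Y) = 0.539, d(X,Z) = 0.396, d(Y,Z) = 0.539

X–Y: 10/26 sites differ → p ≈ 0.384615, d = −0.75 ln(1 − 0.51282) = 0.539341 ≈ 0.539.
X–Z: 8/26 sites differ → p ≈ 0.307692, d = −0.75 ln(1 − 0.410256) = 0.396050 ≈ 0.396.
Y–Z: 10/26 sites differ → p ≈ 0.384615, d = −0.75 ln(1 − 0.51282) = 0.539341 ≈ 0.539.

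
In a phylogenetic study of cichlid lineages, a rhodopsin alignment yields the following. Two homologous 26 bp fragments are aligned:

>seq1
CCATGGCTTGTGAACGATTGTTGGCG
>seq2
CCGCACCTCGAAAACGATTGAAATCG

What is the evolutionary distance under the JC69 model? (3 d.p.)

0.623

The sequences differ at 11 of 26 sites, so p = 11/26 ≈ 0.423077.
d = −(3/4) ln(1 − 4p/3) = −0.75 ln(1 − 0.564103) = −0.75 ln(0.435897)
  = −0.75 × (-0.830349) = 0.622762 substitutions/site.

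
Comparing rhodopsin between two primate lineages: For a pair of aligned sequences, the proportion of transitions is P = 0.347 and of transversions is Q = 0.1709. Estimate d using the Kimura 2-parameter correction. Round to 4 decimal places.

1.1054

Under the Kimura two-parameter model, d = −½ ln(1 − 2P − Q) − ¼ ln(1 − 2Q).
1 − 2P − Q = 0.1351, giving −½ ln(0.1351) = 1.000870.
1 − 2Q = 0.6582, giving −¼ ln(0.6582) = 0.104562.
d = 1.000870 + 0.104562 = 1.105432.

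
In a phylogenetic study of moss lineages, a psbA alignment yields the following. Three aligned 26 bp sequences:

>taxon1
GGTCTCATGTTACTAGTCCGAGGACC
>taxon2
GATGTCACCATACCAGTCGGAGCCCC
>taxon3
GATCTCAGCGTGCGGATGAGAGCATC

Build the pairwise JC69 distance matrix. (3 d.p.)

d(taxon1,taxon2) = 0.464, d(taxon1,taxon3) = 0.717, d(taxon2,taxon3) = 0.623

taxon1–taxon2: 9/26 sites differ → p ≈ 0.346154, d = −0.75 ln(1 − 0.461539) = 0.464280 ≈ 0.464.
taxon1–taxon3: 12/26 sites differ → p ≈ 0.461538, d = −0.75 ln(1 − 0.615384) = 0.716632 ≈ 0.717.
taxon2–taxon3: 11/26 sites differ → p ≈ 0.423077, d = −0.75 ln(1 − 0.564103) = 0.622762 ≈ 0.623.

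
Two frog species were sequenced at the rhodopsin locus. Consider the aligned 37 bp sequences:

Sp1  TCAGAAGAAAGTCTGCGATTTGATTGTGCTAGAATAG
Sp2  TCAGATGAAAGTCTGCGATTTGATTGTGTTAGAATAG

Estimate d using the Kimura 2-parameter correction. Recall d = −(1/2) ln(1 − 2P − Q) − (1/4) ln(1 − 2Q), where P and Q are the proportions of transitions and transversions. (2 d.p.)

Of 37 sites, 1 differences are transitions and 1 are transversions, so P = 1/37 ≈ 0.027027 and Q = 1/37 ≈ 0.027027.
Under the Kimura two-parameter model, d = −½ ln(1 − 2P − Q) − ¼ ln(1 − 2Q).
1 − 2P − Q = 0.918919, giving −½ ln(0.918919) = 0.042279.
1 − 2Q = 0.945946, giving −¼ ln(0.945946) = 0.013892.
d = 0.042279 + 0.013892 = 0.056171.

0.06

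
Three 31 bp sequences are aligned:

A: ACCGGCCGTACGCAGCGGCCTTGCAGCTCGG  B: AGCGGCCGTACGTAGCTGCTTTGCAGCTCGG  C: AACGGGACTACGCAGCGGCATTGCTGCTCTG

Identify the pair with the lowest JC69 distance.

A–B: 4/31 differ, p = 0.129, d = 0.142.
A–C: 7/31 differ, p = 0.226, d = 0.269.
B–C: 9/31 differ, p = 0.290, d = 0.367.
The smallest distance is between A and B.

A and B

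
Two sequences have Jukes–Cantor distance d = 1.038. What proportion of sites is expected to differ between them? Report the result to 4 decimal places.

p = (3/4)(1 − e^(−4d/3)) = 0.75 × (1 − e^(-1.384)) = 0.75 × (1 − 0.250574) = 0.562070.

0.5621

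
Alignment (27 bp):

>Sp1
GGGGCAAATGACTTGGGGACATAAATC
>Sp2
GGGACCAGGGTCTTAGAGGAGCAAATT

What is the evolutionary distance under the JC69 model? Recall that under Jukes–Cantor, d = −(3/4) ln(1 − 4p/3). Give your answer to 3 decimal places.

0.673

The sequences differ at 12 of 27 sites, so p = 12/27 ≈ 0.444444.
d = −(3/4) ln(1 − 4p/3) = −0.75 ln(1 − 0.592592) = −0.75 ln(0.407408)
  = −0.75 × (-0.897940) = 0.673455 substitutions/site.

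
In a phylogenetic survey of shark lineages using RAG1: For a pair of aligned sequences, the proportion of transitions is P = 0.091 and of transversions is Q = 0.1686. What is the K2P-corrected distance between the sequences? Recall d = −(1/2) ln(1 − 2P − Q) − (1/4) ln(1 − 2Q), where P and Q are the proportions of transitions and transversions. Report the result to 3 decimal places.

0.319

Under the Kimura two-parameter model, d = −½ ln(1 − 2P − Q) − ¼ ln(1 − 2Q).
1 − 2P − Q = 0.6494, giving −½ ln(0.6494) = 0.215853.
1 − 2Q = 0.6628, giving −¼ ln(0.6628) = 0.102820.
d = 0.215853 + 0.102820 = 0.318673.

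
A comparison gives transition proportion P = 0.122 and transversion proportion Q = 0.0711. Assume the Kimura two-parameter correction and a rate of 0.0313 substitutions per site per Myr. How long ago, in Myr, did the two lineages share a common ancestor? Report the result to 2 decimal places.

Under the Kimura two-parameter model, d = −½ ln(1 − 2P − Q) − ¼ ln(1 − 2Q).
1 − 2P − Q = 0.6849, giving −½ ln(0.6849) = 0.189241.
1 − 2Q = 0.8578, giving −¼ ln(0.8578) = 0.038346.
d = 0.189241 + 0.038346 = 0.227587.
Under a molecular clock d = 2μt, so t = d/(2μ) = 0.227587 / (2 × 0.0313) = 3.64 Myr.

3.64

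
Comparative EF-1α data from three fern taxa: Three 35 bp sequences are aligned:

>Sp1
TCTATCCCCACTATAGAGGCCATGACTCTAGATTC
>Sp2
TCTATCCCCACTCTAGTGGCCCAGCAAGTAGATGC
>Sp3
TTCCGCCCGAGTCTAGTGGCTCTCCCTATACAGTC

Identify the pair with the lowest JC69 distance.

Sp1 and Sp2

Sp1–Sp2: 9/35 differ, p = 0.257, d = 0.315.
Sp1–Sp3: 15/35 differ, p = 0.429, d = 0.635.
Sp2–Sp3: 15/35 differ, p = 0.429, d = 0.635.
The smallest distance is between Sp1 and Sp2.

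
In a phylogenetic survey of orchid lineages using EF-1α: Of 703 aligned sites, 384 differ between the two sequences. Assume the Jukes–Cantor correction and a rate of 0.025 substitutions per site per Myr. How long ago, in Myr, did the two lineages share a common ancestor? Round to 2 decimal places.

19.55

p = 384/703 ≈ 0.54623.
d = −(3/4) ln(1 − 4p/3) = −0.75 ln(1 − 0.728307) = −0.75 ln(0.271693)
  = −0.75 × (-1.303083) = 0.977312 substitutions/site.
Under a molecular clock d = 2μt, so t = d/(2μ) = 0.977312 / (2 × 0.025) = 19.55 Myr.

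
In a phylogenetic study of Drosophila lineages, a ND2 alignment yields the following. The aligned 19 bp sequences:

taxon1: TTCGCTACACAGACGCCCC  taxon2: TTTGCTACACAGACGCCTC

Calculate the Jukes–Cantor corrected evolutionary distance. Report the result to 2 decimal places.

0.11

The sequences differ at 2 of 19 sites (3, 18), so p = 2/19 ≈ 0.105263.
d = −(3/4) ln(1 − 4p/3) = −0.75 ln(1 − 0.140351) = −0.75 ln(0.859649)
  = −0.75 × (-0.151231) = 0.113423 substitutions/site.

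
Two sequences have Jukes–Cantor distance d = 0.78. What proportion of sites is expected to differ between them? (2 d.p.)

p = (3/4)(1 − e^(−4d/3)) = 0.75 × (1 − e^(-1.04)) = 0.75 × (1 − 0.353455) = 0.484909.

0.48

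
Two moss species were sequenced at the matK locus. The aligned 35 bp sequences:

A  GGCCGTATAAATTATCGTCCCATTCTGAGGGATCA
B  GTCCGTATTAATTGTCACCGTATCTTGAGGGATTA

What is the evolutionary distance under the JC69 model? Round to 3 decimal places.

The sequences differ at 10 of 35 sites (2, 9, 14, 17, 18, 20, 21, 24, 25, 34), so p = 10/35 ≈ 0.285714.
d = −(3/4) ln(1 − 4p/3) = −0.75 ln(1 − 0.380952) = −0.75 ln(0.619048)
  = −0.75 × (-0.479572) = 0.359679 substitutions/site.

0.360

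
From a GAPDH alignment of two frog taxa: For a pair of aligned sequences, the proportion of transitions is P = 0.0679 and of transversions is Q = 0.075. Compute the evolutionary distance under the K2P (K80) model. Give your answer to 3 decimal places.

0.159

Under the Kimura two-parameter model, d = −½ ln(1 − 2P − Q) − ¼ ln(1 − 2Q).
1 − 2P − Q = 0.7892, giving −½ ln(0.7892) = 0.118368.
1 − 2Q = 0.85, giving −¼ ln(0.85) = 0.040630.
d = 0.118368 + 0.040630 = 0.158998.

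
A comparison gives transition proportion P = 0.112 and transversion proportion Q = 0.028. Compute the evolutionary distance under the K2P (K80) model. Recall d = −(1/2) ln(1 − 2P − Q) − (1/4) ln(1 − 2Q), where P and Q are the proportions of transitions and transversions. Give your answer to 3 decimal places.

0.160

Under the Kimura two-parameter model, d = −½ ln(1 − 2P − Q) − ¼ ln(1 − 2Q).
1 − 2P − Q = 0.748, giving −½ ln(0.748) = 0.145176.
1 − 2Q = 0.944, giving −¼ ln(0.944) = 0.014407.
d = 0.145176 + 0.014407 = 0.159583.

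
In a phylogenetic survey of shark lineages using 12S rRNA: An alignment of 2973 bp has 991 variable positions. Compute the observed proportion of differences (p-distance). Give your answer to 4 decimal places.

0.3333

p = 991/2973 = 0.333333… ≈ 0.3333 (to 4 d.p.).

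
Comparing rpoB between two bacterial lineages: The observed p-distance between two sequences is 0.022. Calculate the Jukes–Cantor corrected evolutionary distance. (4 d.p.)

0.0223

d = −(3/4) ln(1 − 4p/3) = −0.75 ln(1 − 0.029333) = −0.75 ln(0.970667)
  = −0.75 × (-0.029772) = 0.022329 substitutions/site.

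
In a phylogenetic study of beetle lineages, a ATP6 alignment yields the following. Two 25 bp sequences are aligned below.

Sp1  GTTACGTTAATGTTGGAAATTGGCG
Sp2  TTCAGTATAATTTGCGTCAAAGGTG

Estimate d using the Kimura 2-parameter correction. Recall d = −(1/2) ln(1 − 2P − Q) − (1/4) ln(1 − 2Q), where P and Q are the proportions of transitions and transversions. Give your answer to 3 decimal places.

0.988

Of 25 sites, 2 differences are transitions and 11 are transversions, so P = 2/25 = 0.08 and Q = 11/25 = 0.44.
Under the Kimura two-parameter model, d = −½ ln(1 − 2P − Q) − ¼ ln(1 − 2Q).
1 − 2P − Q = 0.4, giving −½ ln(0.4) = 0.458145.
1 − 2Q = 0.12, giving −¼ ln(0.12) = 0.530066.
d = 0.458145 + 0.530066 = 0.988211.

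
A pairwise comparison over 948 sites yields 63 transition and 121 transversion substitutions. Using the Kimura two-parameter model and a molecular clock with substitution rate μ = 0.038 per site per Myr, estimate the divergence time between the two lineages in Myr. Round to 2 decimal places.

2.96

P = 63/948 ≈ 0.066456 and Q = 121/948 ≈ 0.127637.
Under the Kimura two-parameter model, d = −½ ln(1 − 2P − Q) − ¼ ln(1 − 2Q).
1 − 2P − Q = 0.739451, giving −½ ln(0.739451) = 0.150924.
1 − 2Q = 0.744726, giving −¼ ln(0.744726) = 0.073685.
d = 0.150924 + 0.073685 = 0.224609.
Under a molecular clock d = 2μt, so t = d/(2μ) = 0.224609 / (2 × 0.038) = 2.96 Myr.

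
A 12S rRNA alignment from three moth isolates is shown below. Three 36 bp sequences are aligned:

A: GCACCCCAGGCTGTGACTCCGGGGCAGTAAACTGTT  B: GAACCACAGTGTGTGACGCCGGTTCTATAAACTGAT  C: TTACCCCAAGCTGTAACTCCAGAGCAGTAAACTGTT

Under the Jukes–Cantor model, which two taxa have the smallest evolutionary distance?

A–B: 10/36 differ, p = 0.278, d = 0.347.
A–C: 6/36 differ, p = 0.167, d = 0.188.
B–C: 14/36 differ, p = 0.389, d = 0.548.
The smallest distance is between A and C.

A and C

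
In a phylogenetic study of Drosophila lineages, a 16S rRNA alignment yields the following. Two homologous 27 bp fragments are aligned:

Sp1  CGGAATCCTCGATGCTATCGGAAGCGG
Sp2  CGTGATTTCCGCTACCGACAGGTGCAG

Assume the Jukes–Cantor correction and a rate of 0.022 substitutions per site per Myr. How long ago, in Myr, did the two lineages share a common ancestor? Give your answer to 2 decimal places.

The sequences differ at 14 of 27 sites, so p = 14/27 ≈ 0.518519.
d = −(3/4) ln(1 − 4p/3) = −0.75 ln(1 − 0.691359) = −0.75 ln(0.308641)
  = −0.75 × (-1.175576) = 0.881682 substitutions/site.
Under a molecular clock d = 2μt, so t = d/(2μ) = 0.881682 / (2 × 0.022) = 20.04 Myr.

20.04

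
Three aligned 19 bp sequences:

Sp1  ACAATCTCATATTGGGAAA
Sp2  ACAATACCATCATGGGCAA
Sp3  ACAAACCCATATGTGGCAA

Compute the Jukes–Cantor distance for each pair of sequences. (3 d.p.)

d(Sp1,Sp2) = 0.324, d(Sp1,Sp3) = 0.324, d(Sp2,Sp3) = 0.410

Sp1–Sp2: 5/19 sites differ → p ≈ 0.263158, d = −0.75 ln(1 − 0.350877) = 0.324100 ≈ 0.324.
Sp1–Sp3: 5/19 sites differ → p ≈ 0.263158, d = −0.75 ln(1 − 0.350877) = 0.324100 ≈ 0.324.
Sp2–Sp3: 6/19 sites differ → p ≈ 0.315789, d = −0.75 ln(1 − 0.421052) = 0.409907 ≈ 0.410.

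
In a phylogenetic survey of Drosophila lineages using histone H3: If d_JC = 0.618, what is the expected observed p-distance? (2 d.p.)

0.42

p = (3/4)(1 − e^(−4d/3)) = 0.75 × (1 − e^(-0.824)) = 0.75 × (1 − 0.438673) = 0.420995.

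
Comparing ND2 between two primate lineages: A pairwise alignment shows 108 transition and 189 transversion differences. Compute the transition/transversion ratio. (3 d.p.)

R = 108/189 = 0.571428… ≈ 0.571 (to 3 d.p.).

0.571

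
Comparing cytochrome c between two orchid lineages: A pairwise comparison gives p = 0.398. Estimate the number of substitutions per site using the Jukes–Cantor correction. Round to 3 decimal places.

d = −(3/4) ln(1 − 4p/3) = −0.75 ln(1 − 0.530667) = −0.75 ln(0.469333)
  = −0.75 × (-0.756443) = 0.567332 substitutions/site.

0.567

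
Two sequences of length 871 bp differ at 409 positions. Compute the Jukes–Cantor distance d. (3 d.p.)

p = 409/871 ≈ 0.469575.
d = −(3/4) ln(1 − 4p/3) = −0.75 ln(1 − 0.6261) = −0.75 ln(0.3739)
  = −0.75 × (-0.983767) = 0.737825 substitutions/site.

0.738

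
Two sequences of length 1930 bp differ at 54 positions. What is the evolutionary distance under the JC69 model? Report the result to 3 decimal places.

0.029

p = 54/1930 ≈ 0.027979.
d = −(3/4) ln(1 − 4p/3) = −0.75 ln(1 − 0.037305) = −0.75 ln(0.962695)
  = −0.75 × (-0.038019) = 0.028514 substitutions/site.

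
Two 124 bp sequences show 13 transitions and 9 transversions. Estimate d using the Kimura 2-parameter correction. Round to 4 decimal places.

P = 13/124 ≈ 0.104839 and Q = 9/124 ≈ 0.072581.
Under the Kimura two-parameter model, d = −½ ln(1 − 2P − Q) − ¼ ln(1 − 2Q).
1 − 2P − Q = 0.717741, giving −½ ln(0.717741) = 0.165823.
1 − 2Q = 0.854838, giving −¼ ln(0.854838) = 0.039211.
d = 0.165823 + 0.039211 = 0.205034.

0.2050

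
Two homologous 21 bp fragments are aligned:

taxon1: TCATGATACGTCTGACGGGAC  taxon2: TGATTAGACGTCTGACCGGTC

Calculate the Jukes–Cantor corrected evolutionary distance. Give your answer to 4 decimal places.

The sequences differ at 5 of 21 sites (2, 5, 7, 17, 20), so p = 5/21 ≈ 0.238095.
d = −(3/4) ln(1 − 4p/3) = −0.75 ln(1 − 0.31746) = −0.75 ln(0.68254)
  = −0.75 × (-0.381934) = 0.286451 substitutions/site.

0.2865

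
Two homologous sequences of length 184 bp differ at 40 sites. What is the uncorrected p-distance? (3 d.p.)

0.217

p = 40/184 = 0.217391… ≈ 0.217 (to 3 d.p.).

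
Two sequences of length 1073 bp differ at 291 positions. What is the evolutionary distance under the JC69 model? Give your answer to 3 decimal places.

0.337

p = 291/1073 ≈ 0.271202.
d = −(3/4) ln(1 − 4p/3) = −0.75 ln(1 − 0.361603) = −0.75 ln(0.638397)
  = −0.75 × (-0.448795) = 0.336596 substitutions/site.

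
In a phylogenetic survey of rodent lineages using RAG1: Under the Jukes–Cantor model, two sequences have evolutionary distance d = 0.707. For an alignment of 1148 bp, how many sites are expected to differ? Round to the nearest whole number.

526

Invert JC69: p = (3/4)(1 − e^(−4d/3)) = 0.75 × (1 − e^(-0.942667)) = 0.75 × (1 − 0.389587) = 0.457810.
Expected differing sites = pL ≈ 0.457810 × 1148 = 525.56588 ≈ 526.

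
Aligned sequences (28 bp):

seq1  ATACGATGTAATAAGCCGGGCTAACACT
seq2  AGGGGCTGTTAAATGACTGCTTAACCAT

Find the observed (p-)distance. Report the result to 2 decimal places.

0.46

The sequences differ at 13 of 28 positions.
p = 13/28 = 0.464285… ≈ 0.46 (to 2 d.p.).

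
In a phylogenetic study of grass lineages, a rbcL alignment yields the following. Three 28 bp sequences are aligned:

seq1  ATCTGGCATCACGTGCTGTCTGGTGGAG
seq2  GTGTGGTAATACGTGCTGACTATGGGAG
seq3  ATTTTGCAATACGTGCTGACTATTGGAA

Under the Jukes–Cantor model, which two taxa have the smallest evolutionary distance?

seq2 and seq3

seq1–seq2: 9/28 differ, p = 0.321, d = 0.420.
seq1–seq3: 8/28 differ, p = 0.286, d = 0.360.
seq2–seq3: 6/28 differ, p = 0.214, d = 0.252.
The smallest distance is between seq2 and seq3.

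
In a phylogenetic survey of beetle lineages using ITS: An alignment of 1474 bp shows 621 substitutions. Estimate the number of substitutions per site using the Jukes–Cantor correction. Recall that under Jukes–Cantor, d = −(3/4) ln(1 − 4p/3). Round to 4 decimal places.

0.6187

p = 621/1474 ≈ 0.421303.
d = −(3/4) ln(1 − 4p/3) = −0.75 ln(1 − 0.561737) = −0.75 ln(0.438263)
  = −0.75 × (-0.824936) = 0.618702 substitutions/site.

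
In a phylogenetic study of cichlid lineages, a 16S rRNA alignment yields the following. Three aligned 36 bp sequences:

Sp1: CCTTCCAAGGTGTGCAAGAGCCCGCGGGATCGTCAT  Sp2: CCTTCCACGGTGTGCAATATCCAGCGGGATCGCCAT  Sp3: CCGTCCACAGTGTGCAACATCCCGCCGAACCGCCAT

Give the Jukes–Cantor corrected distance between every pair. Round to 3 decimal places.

Sp1–Sp2: 5/36 sites differ → p ≈ 0.138889, d = −0.75 ln(1 − 0.185185) = 0.153596 ≈ 0.154.
Sp1–Sp3: 9/36 sites differ → p = 0.25, d = −0.75 ln(1 − 0.333333) = 0.304098 ≈ 0.304.
Sp2–Sp3: 7/36 sites differ → p ≈ 0.194444, d = −0.75 ln(1 − 0.259259) = 0.225078 ≈ 0.225.

d(Sp1,Sp2) = 0.154, d(Sp1,Sp3) = 0.304, d(Sp2,Sp3) = 0.225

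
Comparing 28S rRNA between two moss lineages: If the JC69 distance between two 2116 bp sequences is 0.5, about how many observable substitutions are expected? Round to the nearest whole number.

Invert JC69: p = (3/4)(1 − e^(−4d/3)) = 0.75 × (1 − e^(-0.666667)) = 0.75 × (1 − 0.513417) = 0.364937.
Expected differing sites = pL ≈ 0.364937 × 2116 = 772.206692 ≈ 772.

772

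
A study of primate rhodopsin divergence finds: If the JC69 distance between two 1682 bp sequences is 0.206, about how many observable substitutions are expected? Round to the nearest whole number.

Invert JC69: p = (3/4)(1 − e^(−4d/3)) = 0.75 × (1 − e^(-0.274667)) = 0.75 × (1 − 0.759825) = 0.180131.
Expected differing sites = pL ≈ 0.180131 × 1682 = 302.980342 ≈ 303.

303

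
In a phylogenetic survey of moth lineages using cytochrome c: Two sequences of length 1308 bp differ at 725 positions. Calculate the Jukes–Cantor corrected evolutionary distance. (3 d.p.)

p = 725/1308 ≈ 0.554281.
d = −(3/4) ln(1 − 4p/3) = −0.75 ln(1 − 0.739041) = −0.75 ln(0.260959)
  = −0.75 × (-1.343392) = 1.007544 substitutions/site.

1.008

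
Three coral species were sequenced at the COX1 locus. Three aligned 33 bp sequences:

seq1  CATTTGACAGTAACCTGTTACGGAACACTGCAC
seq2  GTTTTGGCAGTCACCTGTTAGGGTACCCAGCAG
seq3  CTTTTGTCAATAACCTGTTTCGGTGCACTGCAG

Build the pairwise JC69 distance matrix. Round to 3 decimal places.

seq1–seq2: 9/33 sites differ → p ≈ 0.272727, d = −0.75 ln(1 − 0.363636) = 0.338988 ≈ 0.339.
seq1–seq3: 7/33 sites differ → p ≈ 0.212121, d = −0.75 ln(1 − 0.282828) = 0.249330 ≈ 0.249.
seq2–seq3: 9/33 sites differ → p ≈ 0.272727, d = −0.75 ln(1 − 0.363636) = 0.338988 ≈ 0.339.

d(seq1,seq2) = 0.339, d(seq1,seq3) = 0.249, d(seq2,seq3) = 0.339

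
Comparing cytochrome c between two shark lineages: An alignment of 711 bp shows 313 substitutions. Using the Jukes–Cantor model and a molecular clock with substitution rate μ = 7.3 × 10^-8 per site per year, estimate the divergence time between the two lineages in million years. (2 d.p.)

4.54

p = 313/711 ≈ 0.440225.
d = −(3/4) ln(1 − 4p/3) = −0.75 ln(1 − 0.586967) = −0.75 ln(0.413033)
  = −0.75 × (-0.884228) = 0.663171 substitutions/site.
Under a molecular clock d = 2μt, so t = d/(2μ) = 0.663171 / (2 × 7.3 × 10^-8) = 4.54 million years.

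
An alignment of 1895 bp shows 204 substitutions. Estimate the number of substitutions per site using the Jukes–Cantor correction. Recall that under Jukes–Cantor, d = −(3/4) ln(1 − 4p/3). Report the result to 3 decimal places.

0.116

p = 204/1895 ≈ 0.107652.
d = −(3/4) ln(1 − 4p/3) = −0.75 ln(1 − 0.143536) = −0.75 ln(0.856464)
  = −0.75 × (-0.154943) = 0.116207 substitutions/site.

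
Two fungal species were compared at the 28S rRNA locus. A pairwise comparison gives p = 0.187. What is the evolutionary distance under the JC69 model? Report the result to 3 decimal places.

d = −(3/4) ln(1 − 4p/3) = −0.75 ln(1 − 0.249333) = −0.75 ln(0.750667)
  = −0.75 × (-0.286793) = 0.215095 substitutions/site.

0.215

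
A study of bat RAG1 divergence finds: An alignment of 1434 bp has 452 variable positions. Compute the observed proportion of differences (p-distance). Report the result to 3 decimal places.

0.315

p = 452/1434 = 0.315202… ≈ 0.315 (to 3 d.p.).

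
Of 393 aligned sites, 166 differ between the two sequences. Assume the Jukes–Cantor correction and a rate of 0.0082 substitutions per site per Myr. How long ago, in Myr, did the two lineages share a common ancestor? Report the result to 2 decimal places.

37.88

p = 166/393 ≈ 0.422392.
d = −(3/4) ln(1 − 4p/3) = −0.75 ln(1 − 0.563189) = −0.75 ln(0.436811)
  = −0.75 × (-0.828255) = 0.621191 substitutions/site.
Under a molecular clock d = 2μt, so t = d/(2μ) = 0.621191 / (2 × 0.0082) = 37.88 Myr.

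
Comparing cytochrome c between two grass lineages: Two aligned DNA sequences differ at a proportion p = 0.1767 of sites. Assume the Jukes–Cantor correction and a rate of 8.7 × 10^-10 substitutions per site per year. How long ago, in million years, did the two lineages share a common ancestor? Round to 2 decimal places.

115.80

d = −(3/4) ln(1 − 4p/3) = −0.75 ln(1 − 0.2356) = −0.75 ln(0.7644)
  = −0.75 × (-0.268664) = 0.201498 substitutions/site.
Under a molecular clock d = 2μt, so t = d/(2μ) = 0.201498 / (2 × 8.7 × 10^-10) = 115.80 million years.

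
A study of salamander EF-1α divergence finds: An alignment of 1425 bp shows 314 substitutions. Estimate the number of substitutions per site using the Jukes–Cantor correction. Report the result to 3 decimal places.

p = 314/1425 ≈ 0.220351.
d = −(3/4) ln(1 − 4p/3) = −0.75 ln(1 − 0.293801) = −0.75 ln(0.706199)
  = −0.75 × (-0.347858) = 0.260894 substitutions/site.

0.261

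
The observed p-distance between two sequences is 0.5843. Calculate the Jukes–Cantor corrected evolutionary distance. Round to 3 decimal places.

d = −(3/4) ln(1 − 4p/3) = −0.75 ln(1 − 0.779067) = −0.75 ln(0.220933)
  = −0.75 × (-1.509896) = 1.132422 substitutions/site.

1.132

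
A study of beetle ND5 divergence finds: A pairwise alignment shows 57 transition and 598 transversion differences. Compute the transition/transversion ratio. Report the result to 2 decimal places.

0.10

R = 57/598 = 0.095317… ≈ 0.10 (to 2 d.p.).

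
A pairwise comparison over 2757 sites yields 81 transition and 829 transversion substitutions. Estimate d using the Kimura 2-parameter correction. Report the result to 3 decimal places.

0.453

P = 81/2757 ≈ 0.02938 and Q = 829/2757 ≈ 0.300689.
Under the Kimura two-parameter model, d = −½ ln(1 − 2P − Q) − ¼ ln(1 − 2Q).
1 − 2P − Q = 0.640551, giving −½ ln(0.640551) = 0.222713.
1 − 2Q = 0.398622, giving −¼ ln(0.398622) = 0.229935.
d = 0.222713 + 0.229935 = 0.452648.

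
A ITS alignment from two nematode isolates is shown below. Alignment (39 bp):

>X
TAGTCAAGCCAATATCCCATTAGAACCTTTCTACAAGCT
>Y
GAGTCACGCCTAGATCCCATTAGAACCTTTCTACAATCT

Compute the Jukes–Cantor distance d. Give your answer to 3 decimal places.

The sequences differ at 5 of 39 sites (1, 7, 11, 13, 37), so p = 5/39 ≈ 0.128205.
d = −(3/4) ln(1 − 4p/3) = −0.75 ln(1 − 0.17094) = −0.75 ln(0.82906)
  = −0.75 × (-0.187463) = 0.140597 substitutions/site.

0.141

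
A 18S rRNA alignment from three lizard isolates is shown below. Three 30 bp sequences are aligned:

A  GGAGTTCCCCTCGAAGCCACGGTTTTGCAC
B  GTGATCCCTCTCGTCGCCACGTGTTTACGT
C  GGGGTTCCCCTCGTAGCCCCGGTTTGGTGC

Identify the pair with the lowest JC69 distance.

A and C

A–B: 12/30 differ, p = 0.400, d = 0.572.
A–C: 6/30 differ, p = 0.200, d = 0.233.
B–C: 12/30 differ, p = 0.400, d = 0.572.
The smallest distance is between A and C.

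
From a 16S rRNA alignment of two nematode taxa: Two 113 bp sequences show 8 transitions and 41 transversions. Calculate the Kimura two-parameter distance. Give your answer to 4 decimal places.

P = 8/113 ≈ 0.070796 and Q = 41/113 ≈ 0.362832.
Under the Kimura two-parameter model, d = −½ ln(1 − 2P − Q) − ¼ ln(1 − 2Q).
1 − 2P − Q = 0.495576, giving −½ ln(0.495576) = 0.351017.
1 − 2Q = 0.274336, giving −¼ ln(0.274336) = 0.323350.
d = 0.351017 + 0.323350 = 0.674367.

0.6744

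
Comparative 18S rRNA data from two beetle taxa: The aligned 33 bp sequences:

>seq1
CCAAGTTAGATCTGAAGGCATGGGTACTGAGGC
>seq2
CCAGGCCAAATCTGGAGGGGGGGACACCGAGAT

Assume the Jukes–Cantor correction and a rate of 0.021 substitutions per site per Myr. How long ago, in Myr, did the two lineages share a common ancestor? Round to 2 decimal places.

13.30

The sequences differ at 13 of 33 sites, so p = 13/33 ≈ 0.393939.
d = −(3/4) ln(1 − 4p/3) = −0.75 ln(1 − 0.525252) = −0.75 ln(0.474748)
  = −0.75 × (-0.744971) = 0.558728 substitutions/site.
Under a molecular clock d = 2μt, so t = d/(2μ) = 0.558728 / (2 × 0.021) = 13.30 Myr.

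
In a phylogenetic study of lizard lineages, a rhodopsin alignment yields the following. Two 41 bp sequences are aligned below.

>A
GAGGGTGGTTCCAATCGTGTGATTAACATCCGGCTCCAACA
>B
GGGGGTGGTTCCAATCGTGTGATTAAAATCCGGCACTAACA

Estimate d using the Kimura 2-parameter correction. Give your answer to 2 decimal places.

0.10

Of 41 sites, 2 differences are transitions and 2 are transversions, so P = 2/41 ≈ 0.04878 and Q = 2/41 ≈ 0.04878.
Under the Kimura two-parameter model, d = −½ ln(1 − 2P − Q) − ¼ ln(1 − 2Q).
1 − 2P − Q = 0.85366, giving −½ ln(0.85366) = 0.079111.
1 − 2Q = 0.90244, giving −¼ ln(0.90244) = 0.025663.
d = 0.079111 + 0.025663 = 0.104774.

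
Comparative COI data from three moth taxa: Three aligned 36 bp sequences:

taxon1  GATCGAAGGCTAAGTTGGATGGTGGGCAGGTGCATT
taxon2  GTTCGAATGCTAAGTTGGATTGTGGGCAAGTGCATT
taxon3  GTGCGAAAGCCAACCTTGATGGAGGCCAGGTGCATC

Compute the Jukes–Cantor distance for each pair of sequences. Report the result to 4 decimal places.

taxon1–taxon2: 4/36 sites differ → p ≈ 0.111111, d = −0.75 ln(1 − 0.148148) = 0.120257 ≈ 0.1203.
taxon1–taxon3: 10/36 sites differ → p ≈ 0.277778, d = −0.75 ln(1 − 0.370371) = 0.346968 ≈ 0.3470.
taxon2–taxon3: 11/36 sites differ → p ≈ 0.305556, d = −0.75 ln(1 − 0.407408) = 0.392437 ≈ 0.3924.

d(taxon1,taxon2) = 0.1203, d(taxon1,taxon3) = 0.3470, d(taxon2,taxon3) = 0.3924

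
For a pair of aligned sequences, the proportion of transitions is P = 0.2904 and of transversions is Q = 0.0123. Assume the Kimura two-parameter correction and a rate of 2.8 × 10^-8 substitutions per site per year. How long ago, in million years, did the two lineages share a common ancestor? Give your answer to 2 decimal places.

8.14

Under the Kimura two-parameter model, d = −½ ln(1 − 2P − Q) − ¼ ln(1 − 2Q).
1 − 2P − Q = 0.4069, giving −½ ln(0.4069) = 0.449594.
1 − 2Q = 0.9754, giving −¼ ln(0.9754) = 0.006227.
d = 0.449594 + 0.006227 = 0.455821.
Under a molecular clock d = 2μt, so t = d/(2μ) = 0.455821 / (2 × 2.8 × 10^-8) = 8.14 million years.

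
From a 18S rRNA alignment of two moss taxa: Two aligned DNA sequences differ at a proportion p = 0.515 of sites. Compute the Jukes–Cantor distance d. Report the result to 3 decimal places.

d = −(3/4) ln(1 − 4p/3) = −0.75 ln(1 − 0.686667) = −0.75 ln(0.313333)
  = −0.75 × (-1.160489) = 0.870367 substitutions/site.

0.870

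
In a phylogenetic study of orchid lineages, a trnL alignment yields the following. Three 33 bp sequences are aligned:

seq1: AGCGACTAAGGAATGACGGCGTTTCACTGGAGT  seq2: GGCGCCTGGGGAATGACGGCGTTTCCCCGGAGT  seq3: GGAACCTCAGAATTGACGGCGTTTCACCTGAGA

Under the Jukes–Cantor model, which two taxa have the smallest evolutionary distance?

seq1–seq2: 6/33 differ, p = 0.182, d = 0.208.
seq1–seq3: 10/33 differ, p = 0.303, d = 0.388.
seq2–seq3: 9/33 differ, p = 0.273, d = 0.339.
The smallest distance is between seq1 and seq2.

seq1 and seq2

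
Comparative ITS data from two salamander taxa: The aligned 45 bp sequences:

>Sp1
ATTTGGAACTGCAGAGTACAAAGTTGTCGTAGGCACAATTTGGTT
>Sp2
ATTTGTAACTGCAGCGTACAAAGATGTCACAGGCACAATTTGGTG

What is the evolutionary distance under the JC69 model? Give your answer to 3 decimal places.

0.147

The sequences differ at 6 of 45 sites (6, 15, 24, 29, 30, 45), so p = 6/45 ≈ 0.133333.
d = −(3/4) ln(1 − 4p/3) = −0.75 ln(1 − 0.177777) = −0.75 ln(0.822223)
  = −0.75 × (-0.195744) = 0.146808 substitutions/site.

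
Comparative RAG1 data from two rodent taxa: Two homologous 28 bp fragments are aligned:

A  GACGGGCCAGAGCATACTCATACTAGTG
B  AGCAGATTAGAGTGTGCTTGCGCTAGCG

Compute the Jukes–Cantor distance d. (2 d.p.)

The sequences differ at 14 of 28 sites, so p = 14/28 = 0.5.
d = −(3/4) ln(1 − 4p/3) = −0.75 ln(1 − 0.666667) = −0.75 ln(0.333333)
  = −0.75 × (-1.098613) = 0.823960 substitutions/site.

0.82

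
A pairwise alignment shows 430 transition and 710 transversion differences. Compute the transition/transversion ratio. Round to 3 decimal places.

R = 430/710 = 0.605633… ≈ 0.606 (to 3 d.p.).

0.606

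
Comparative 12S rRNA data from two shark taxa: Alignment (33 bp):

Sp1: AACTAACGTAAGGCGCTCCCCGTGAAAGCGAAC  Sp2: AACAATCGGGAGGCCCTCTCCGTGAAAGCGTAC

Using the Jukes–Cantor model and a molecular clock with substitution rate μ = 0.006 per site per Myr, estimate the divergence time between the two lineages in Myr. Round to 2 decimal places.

20.78

The sequences differ at 7 of 33 sites (4, 6, 9, 10, 15, 19, 31), so p = 7/33 ≈ 0.212121.
d = −(3/4) ln(1 − 4p/3) = −0.75 ln(1 − 0.282828) = −0.75 ln(0.717172)
  = −0.75 × (-0.332440) = 0.249330 substitutions/site.
Under a molecular clock d = 2μt, so t = d/(2μ) = 0.249330 / (2 × 0.006) = 20.78 Myr.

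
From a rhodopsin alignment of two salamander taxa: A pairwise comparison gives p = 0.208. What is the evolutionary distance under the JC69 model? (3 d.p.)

0.244

d = −(3/4) ln(1 − 4p/3) = −0.75 ln(1 − 0.277333) = −0.75 ln(0.722667)
  = −0.75 × (-0.324807) = 0.243605 substitutions/site.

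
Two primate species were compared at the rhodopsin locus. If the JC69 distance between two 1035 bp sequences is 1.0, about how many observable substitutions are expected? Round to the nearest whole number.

572

Invert JC69: p = (3/4)(1 − e^(−4d/3)) = 0.75 × (1 − e^(-1.333333)) = 0.75 × (1 − 0.263597) = 0.552302.
Expected differing sites = pL ≈ 0.552302 × 1035 = 571.63257 ≈ 572.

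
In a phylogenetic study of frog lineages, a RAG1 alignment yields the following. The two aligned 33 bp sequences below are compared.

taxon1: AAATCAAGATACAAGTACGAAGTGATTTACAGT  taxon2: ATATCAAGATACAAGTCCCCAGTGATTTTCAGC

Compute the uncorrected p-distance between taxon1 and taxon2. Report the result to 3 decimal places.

The sequences differ at 6 of 33 positions (sites 2, 17, 19, 20, 29, 33).
p = 6/33 = 0.181818… ≈ 0.182 (to 3 d.p.).

0.182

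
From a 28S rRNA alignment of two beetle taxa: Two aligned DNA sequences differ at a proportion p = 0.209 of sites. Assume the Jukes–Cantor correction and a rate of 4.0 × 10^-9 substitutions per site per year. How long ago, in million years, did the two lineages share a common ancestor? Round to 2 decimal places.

30.62

d = −(3/4) ln(1 − 4p/3) = −0.75 ln(1 − 0.278667) = −0.75 ln(0.721333)
  = −0.75 × (-0.326654) = 0.244991 substitutions/site.
Under a molecular clock d = 2μt, so t = d/(2μ) = 0.244991 / (2 × 4.0 × 10^-9) = 30.62 million years.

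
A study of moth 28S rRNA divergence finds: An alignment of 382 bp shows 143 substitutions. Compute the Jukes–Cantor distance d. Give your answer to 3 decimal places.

0.519

p = 143/382 ≈ 0.374346.
d = −(3/4) ln(1 − 4p/3) = −0.75 ln(1 − 0.499128) = −0.75 ln(0.500872)
  = −0.75 × (-0.691405) = 0.518554 substitutions/site.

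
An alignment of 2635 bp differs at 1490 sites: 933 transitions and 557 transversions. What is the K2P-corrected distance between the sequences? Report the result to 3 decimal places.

P = 933/2635 ≈ 0.35408 and Q = 557/2635 ≈ 0.211385.
Under the Kimura two-parameter model, d = −½ ln(1 − 2P − Q) − ¼ ln(1 − 2Q).
1 − 2P − Q = 0.080455, giving −½ ln(0.080455) = 1.260029.
1 − 2Q = 0.57723, giving −¼ ln(0.57723) = 0.137379.
d = 1.260029 + 0.137379 = 1.397408.

1.397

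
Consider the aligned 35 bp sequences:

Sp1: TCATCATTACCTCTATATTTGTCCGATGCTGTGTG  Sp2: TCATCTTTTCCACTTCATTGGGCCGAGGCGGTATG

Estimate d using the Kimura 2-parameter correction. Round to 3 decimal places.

Of 35 sites, 2 differences are transitions and 8 are transversions, so P = 2/35 ≈ 0.057143 and Q = 8/35 ≈ 0.228571.
Under the Kimura two-parameter model, d = −½ ln(1 − 2P − Q) − ¼ ln(1 − 2Q).
1 − 2P − Q = 0.657143, giving −½ ln(0.657143) = 0.209927.
1 − 2Q = 0.542858, giving −¼ ln(0.542858) = 0.152727.
d = 0.209927 + 0.152727 = 0.362654.

0.363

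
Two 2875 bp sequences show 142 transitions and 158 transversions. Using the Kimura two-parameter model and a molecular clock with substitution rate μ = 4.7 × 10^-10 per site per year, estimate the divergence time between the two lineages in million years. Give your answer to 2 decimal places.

119.76

P = 142/2875 ≈ 0.049391 and Q = 158/2875 ≈ 0.054957.
Under the Kimura two-parameter model, d = −½ ln(1 − 2P − Q) − ¼ ln(1 − 2Q).
1 − 2P − Q = 0.846261, giving −½ ln(0.846261) = 0.083464.
1 − 2Q = 0.890086, giving −¼ ln(0.890086) = 0.029109.
d = 0.083464 + 0.029109 = 0.112573.
Under a molecular clock d = 2μt, so t = d/(2μ) = 0.112573 / (2 × 4.7 × 10^-10) = 119.76 million years.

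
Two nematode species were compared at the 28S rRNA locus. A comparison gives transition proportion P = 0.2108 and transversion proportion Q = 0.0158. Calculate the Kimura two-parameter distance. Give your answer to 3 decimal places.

0.296

Under the Kimura two-parameter model, d = −½ ln(1 − 2P − Q) − ¼ ln(1 − 2Q).
1 − 2P − Q = 0.5626, giving −½ ln(0.5626) = 0.287593.
1 − 2Q = 0.9684, giving −¼ ln(0.9684) = 0.008028.
d = 0.287593 + 0.008028 = 0.295621.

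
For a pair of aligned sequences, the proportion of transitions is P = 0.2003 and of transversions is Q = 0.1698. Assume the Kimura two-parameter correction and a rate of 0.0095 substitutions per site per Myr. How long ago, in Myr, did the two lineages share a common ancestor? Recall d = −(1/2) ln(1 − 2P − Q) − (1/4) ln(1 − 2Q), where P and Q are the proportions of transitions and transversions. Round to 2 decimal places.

27.69

Under the Kimura two-parameter model, d = −½ ln(1 − 2P − Q) − ¼ ln(1 − 2Q).
1 − 2P − Q = 0.4296, giving −½ ln(0.4296) = 0.422450.
1 − 2Q = 0.6604, giving −¼ ln(0.6604) = 0.103727.
d = 0.422450 + 0.103727 = 0.526177.
Under a molecular clock d = 2μt, so t = d/(2μ) = 0.526177 / (2 × 0.0095) = 27.69 Myr.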